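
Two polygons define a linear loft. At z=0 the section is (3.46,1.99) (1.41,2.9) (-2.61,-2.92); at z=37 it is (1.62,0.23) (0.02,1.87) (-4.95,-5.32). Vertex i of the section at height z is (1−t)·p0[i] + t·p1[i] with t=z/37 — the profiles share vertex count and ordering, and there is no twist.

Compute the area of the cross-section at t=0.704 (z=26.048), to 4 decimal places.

Cross-section at t=0.704: each vertex is (1-t)·p0[i] + t·p1[i].
  v1: (1-0.704)·(3.46,1.99) + 0.704·(1.62,0.23) = (2.1646,0.7510)
  v2: (1-0.704)·(1.41,2.9) + 0.704·(0.02,1.87) = (0.4314,2.1749)
  v3: (1-0.704)·(-2.61,-2.92) + 0.704·(-4.95,-5.32) = (-4.2574,-4.6096)
Shoelace sum Σ(x_i·y_{i+1} − x_{i+1}·y_i):
  i=1: 2.1646·2.1749 − 0.4314·0.7510 = +4.3838 (running +4.3838)
  i=2: 0.4314·-4.6096 − -4.2574·2.1749 = +7.2705 (running +11.6543)
  i=3: -4.2574·0.7510 − 2.1646·-4.6096 = +6.7810 (running +18.4353)
Area = |Σ|/2 = |18.4353|/2 = 9.2177

Area at t=0.704: 9.2177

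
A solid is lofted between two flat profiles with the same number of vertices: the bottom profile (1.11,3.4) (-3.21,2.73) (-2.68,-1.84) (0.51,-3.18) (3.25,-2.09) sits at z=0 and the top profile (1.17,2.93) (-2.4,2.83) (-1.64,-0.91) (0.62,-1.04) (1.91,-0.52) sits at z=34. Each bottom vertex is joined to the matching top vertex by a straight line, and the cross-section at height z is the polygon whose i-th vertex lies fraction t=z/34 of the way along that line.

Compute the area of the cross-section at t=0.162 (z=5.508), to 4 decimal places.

Area at t=0.162: 26.5875

Cross-section at t=0.162: each vertex is (1-t)·p0[i] + t·p1[i].
  v1: (1-0.162)·(1.11,3.4) + 0.162·(1.17,2.93) = (1.1197,3.3239)
  v2: (1-0.162)·(-3.21,2.73) + 0.162·(-2.4,2.83) = (-3.0788,2.7462)
  v3: (1-0.162)·(-2.68,-1.84) + 0.162·(-1.64,-0.91) = (-2.5115,-1.6893)
  v4: (1-0.162)·(0.51,-3.18) + 0.162·(0.62,-1.04) = (0.5278,-2.8333)
  v5: (1-0.162)·(3.25,-2.09) + 0.162·(1.91,-0.52) = (3.0329,-1.8357)
Shoelace sum Σ(x_i·y_{i+1} − x_{i+1}·y_i):
  i=1: 1.1197·2.7462 − -3.0788·3.3239 = +13.3084 (running +13.3084)
  i=2: -3.0788·-1.6893 − -2.5115·2.7462 = +12.0982 (running +25.4067)
  i=3: -2.5115·-2.8333 − 0.5278·-1.6893 = +8.0076 (running +33.4143)
  i=4: 0.5278·-1.8357 − 3.0329·-2.8333 = +7.6243 (running +41.0386)
  i=5: 3.0329·3.3239 − 1.1197·-1.8357 = +12.1364 (running +53.1750)
Area = |Σ|/2 = |53.1750|/2 = 26.5875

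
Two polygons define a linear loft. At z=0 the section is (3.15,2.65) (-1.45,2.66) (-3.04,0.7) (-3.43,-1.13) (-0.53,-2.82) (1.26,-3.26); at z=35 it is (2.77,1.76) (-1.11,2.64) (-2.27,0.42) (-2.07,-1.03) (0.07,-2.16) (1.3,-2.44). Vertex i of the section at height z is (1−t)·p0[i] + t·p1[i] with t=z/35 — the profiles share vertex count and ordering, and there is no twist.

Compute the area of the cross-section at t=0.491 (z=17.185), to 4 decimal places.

Area at t=0.491: 21.6315

Cross-section at t=0.491: each vertex is (1-t)·p0[i] + t·p1[i].
  v1: (1-0.491)·(3.15,2.65) + 0.491·(2.77,1.76) = (2.9634,2.2130)
  v2: (1-0.491)·(-1.45,2.66) + 0.491·(-1.11,2.64) = (-1.2831,2.6502)
  v3: (1-0.491)·(-3.04,0.7) + 0.491·(-2.27,0.42) = (-2.6619,0.5625)
  v4: (1-0.491)·(-3.43,-1.13) + 0.491·(-2.07,-1.03) = (-2.7622,-1.0809)
  v5: (1-0.491)·(-0.53,-2.82) + 0.491·(0.07,-2.16) = (-0.2354,-2.4959)
  v6: (1-0.491)·(1.26,-3.26) + 0.491·(1.3,-2.44) = (1.2796,-2.8574)
Shoelace sum Σ(x_i·y_{i+1} − x_{i+1}·y_i):
  i=1: 2.9634·2.6502 − -1.2831·2.2130 = +10.6930 (running +10.6930)
  i=2: -1.2831·0.5625 − -2.6619·2.6502 = +6.3328 (running +17.0259)
  i=3: -2.6619·-1.0809 − -2.7622·0.5625 = +4.4311 (running +21.4570)
  i=4: -2.7622·-2.4959 − -0.2354·-1.0809 = +6.6399 (running +28.0969)
  i=5: -0.2354·-2.8574 − 1.2796·-2.4959 = +3.8665 (running +31.9634)
  i=6: 1.2796·2.2130 − 2.9634·-2.8574 = +11.2995 (running +43.2629)
Area = |Σ|/2 = |43.2629|/2 = 21.6315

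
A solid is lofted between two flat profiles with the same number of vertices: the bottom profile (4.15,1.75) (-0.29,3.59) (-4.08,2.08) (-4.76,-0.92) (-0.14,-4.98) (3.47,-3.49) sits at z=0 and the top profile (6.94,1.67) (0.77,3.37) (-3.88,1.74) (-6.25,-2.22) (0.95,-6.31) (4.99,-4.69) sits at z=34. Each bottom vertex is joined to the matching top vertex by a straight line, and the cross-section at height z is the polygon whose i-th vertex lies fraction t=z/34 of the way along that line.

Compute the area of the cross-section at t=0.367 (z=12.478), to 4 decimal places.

Cross-section at t=0.367: each vertex is (1-t)·p0[i] + t·p1[i].
  v1: (1-0.367)·(4.15,1.75) + 0.367·(6.94,1.67) = (5.1739,1.7206)
  v2: (1-0.367)·(-0.29,3.59) + 0.367·(0.77,3.37) = (0.0990,3.5093)
  v3: (1-0.367)·(-4.08,2.08) + 0.367·(-3.88,1.74) = (-4.0066,1.9552)
  v4: (1-0.367)·(-4.76,-0.92) + 0.367·(-6.25,-2.22) = (-5.3068,-1.3971)
  v5: (1-0.367)·(-0.14,-4.98) + 0.367·(0.95,-6.31) = (0.2600,-5.4681)
  v6: (1-0.367)·(3.47,-3.49) + 0.367·(4.99,-4.69) = (4.0278,-3.9304)
Shoelace sum Σ(x_i·y_{i+1} − x_{i+1}·y_i):
  i=1: 5.1739·3.5093 − 0.0990·1.7206 = +17.9863 (running +17.9863)
  i=2: 0.0990·1.9552 − -4.0066·3.5093 = +14.2538 (running +32.2401)
  i=3: -4.0066·-1.3971 − -5.3068·1.9552 = +15.9736 (running +48.2137)
  i=4: -5.3068·-5.4681 − 0.2600·-1.3971 = +29.3816 (running +77.5954)
  i=5: 0.2600·-3.9304 − 4.0278·-5.4681 = +21.0027 (running +98.5980)
  i=6: 4.0278·1.7206 − 5.1739·-3.9304 = +27.2661 (running +125.8641)
Area = |Σ|/2 = |125.8641|/2 = 62.9320

Area at t=0.367: 62.9320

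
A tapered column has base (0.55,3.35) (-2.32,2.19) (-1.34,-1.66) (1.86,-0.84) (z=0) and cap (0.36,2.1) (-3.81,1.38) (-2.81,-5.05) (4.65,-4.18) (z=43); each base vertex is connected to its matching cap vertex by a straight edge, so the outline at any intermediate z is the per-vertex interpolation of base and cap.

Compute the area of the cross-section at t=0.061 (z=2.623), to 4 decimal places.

Cross-section at t=0.061: each vertex is (1-t)·p0[i] + t·p1[i].
  v1: (1-0.061)·(0.55,3.35) + 0.061·(0.36,2.1) = (0.5384,3.2738)
  v2: (1-0.061)·(-2.32,2.19) + 0.061·(-3.81,1.38) = (-2.4109,2.1406)
  v3: (1-0.061)·(-1.34,-1.66) + 0.061·(-2.81,-5.05) = (-1.4297,-1.8668)
  v4: (1-0.061)·(1.86,-0.84) + 0.061·(4.65,-4.18) = (2.0302,-1.0437)
Shoelace sum Σ(x_i·y_{i+1} − x_{i+1}·y_i):
  i=1: 0.5384·2.1406 − -2.4109·3.2738 = +9.0452 (running +9.0452)
  i=2: -2.4109·-1.8668 − -1.4297·2.1406 = +7.5610 (running +16.6061)
  i=3: -1.4297·-1.0437 − 2.0302·-1.8668 = +5.2821 (running +21.8883)
  i=4: 2.0302·3.2738 − 0.5384·-1.0437 = +7.2083 (running +29.0966)
Area = |Σ|/2 = |29.0966|/2 = 14.5483

Area at t=0.061: 14.5483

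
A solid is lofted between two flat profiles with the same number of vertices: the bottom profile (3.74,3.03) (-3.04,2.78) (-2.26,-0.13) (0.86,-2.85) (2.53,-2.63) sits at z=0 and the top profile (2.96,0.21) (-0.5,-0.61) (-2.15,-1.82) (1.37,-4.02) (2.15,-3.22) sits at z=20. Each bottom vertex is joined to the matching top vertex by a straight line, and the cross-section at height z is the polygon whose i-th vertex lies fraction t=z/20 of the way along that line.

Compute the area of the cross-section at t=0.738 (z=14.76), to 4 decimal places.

Cross-section at t=0.738: each vertex is (1-t)·p0[i] + t·p1[i].
  v1: (1-0.738)·(3.74,3.03) + 0.738·(2.96,0.21) = (3.1644,0.9488)
  v2: (1-0.738)·(-3.04,2.78) + 0.738·(-0.5,-0.61) = (-1.1655,0.2782)
  v3: (1-0.738)·(-2.26,-0.13) + 0.738·(-2.15,-1.82) = (-2.1788,-1.3772)
  v4: (1-0.738)·(0.86,-2.85) + 0.738·(1.37,-4.02) = (1.2364,-3.7135)
  v5: (1-0.738)·(2.53,-2.63) + 0.738·(2.15,-3.22) = (2.2496,-3.0654)
Shoelace sum Σ(x_i·y_{i+1} − x_{i+1}·y_i):
  i=1: 3.1644·0.2782 − -1.1655·0.9488 = +1.9861 (running +1.9861)
  i=2: -1.1655·-1.3772 − -2.1788·0.2782 = +2.2112 (running +4.1973)
  i=3: -2.1788·-3.7135 − 1.2364·-1.3772 = +9.7937 (running +13.9911)
  i=4: 1.2364·-3.0654 − 2.2496·-3.7135 = +4.5636 (running +18.5547)
  i=5: 2.2496·0.9488 − 3.1644·-3.0654 = +11.8346 (running +30.3893)
Area = |Σ|/2 = |30.3893|/2 = 15.1946

Area at t=0.738: 15.1946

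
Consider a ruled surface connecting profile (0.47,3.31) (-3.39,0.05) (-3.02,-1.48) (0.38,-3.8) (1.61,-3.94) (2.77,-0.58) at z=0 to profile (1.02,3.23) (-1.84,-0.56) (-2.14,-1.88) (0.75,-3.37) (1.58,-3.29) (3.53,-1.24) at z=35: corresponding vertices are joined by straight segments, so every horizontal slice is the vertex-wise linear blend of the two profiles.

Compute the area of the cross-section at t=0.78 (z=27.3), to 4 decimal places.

Area at t=0.78: 21.9062

Cross-section at t=0.78: each vertex is (1-t)·p0[i] + t·p1[i].
  v1: (1-0.78)·(0.47,3.31) + 0.78·(1.02,3.23) = (0.8990,3.2476)
  v2: (1-0.78)·(-3.39,0.05) + 0.78·(-1.84,-0.56) = (-2.1810,-0.4258)
  v3: (1-0.78)·(-3.02,-1.48) + 0.78·(-2.14,-1.88) = (-2.3336,-1.7920)
  v4: (1-0.78)·(0.38,-3.8) + 0.78·(0.75,-3.37) = (0.6686,-3.4646)
  v5: (1-0.78)·(1.61,-3.94) + 0.78·(1.58,-3.29) = (1.5866,-3.4330)
  v6: (1-0.78)·(2.77,-0.58) + 0.78·(3.53,-1.24) = (3.3628,-1.0948)
Shoelace sum Σ(x_i·y_{i+1} − x_{i+1}·y_i):
  i=1: 0.8990·-0.4258 − -2.1810·3.2476 = +6.7002 (running +6.7002)
  i=2: -2.1810·-1.7920 − -2.3336·-0.4258 = +2.9147 (running +9.6149)
  i=3: -2.3336·-3.4646 − 0.6686·-1.7920 = +9.2831 (running +18.8980)
  i=4: 0.6686·-3.4330 − 1.5866·-3.4646 = +3.2016 (running +22.0997)
  i=5: 1.5866·-1.0948 − 3.3628·-3.4330 = +9.8075 (running +31.9072)
  i=6: 3.3628·3.2476 − 0.8990·-1.0948 = +11.9053 (running +43.8124)
Area = |Σ|/2 = |43.8124|/2 = 21.9062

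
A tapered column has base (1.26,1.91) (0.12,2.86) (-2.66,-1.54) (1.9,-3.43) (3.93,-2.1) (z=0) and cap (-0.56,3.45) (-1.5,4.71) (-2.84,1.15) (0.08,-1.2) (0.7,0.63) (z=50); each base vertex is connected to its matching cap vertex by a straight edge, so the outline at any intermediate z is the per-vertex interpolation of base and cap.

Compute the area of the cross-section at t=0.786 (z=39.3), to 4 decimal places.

Cross-section at t=0.786: each vertex is (1-t)·p0[i] + t·p1[i].
  v1: (1-0.786)·(1.26,1.91) + 0.786·(-0.56,3.45) = (-0.1705,3.1204)
  v2: (1-0.786)·(0.12,2.86) + 0.786·(-1.5,4.71) = (-1.1533,4.3141)
  v3: (1-0.786)·(-2.66,-1.54) + 0.786·(-2.84,1.15) = (-2.8015,0.5743)
  v4: (1-0.786)·(1.9,-3.43) + 0.786·(0.08,-1.2) = (0.4695,-1.6772)
  v5: (1-0.786)·(3.93,-2.1) + 0.786·(0.7,0.63) = (1.3912,0.0458)
Shoelace sum Σ(x_i·y_{i+1} − x_{i+1}·y_i):
  i=1: -0.1705·4.3141 − -1.1533·3.1204 = +2.8632 (running +2.8632)
  i=2: -1.1533·0.5743 − -2.8015·4.3141 = +11.4235 (running +14.2867)
  i=3: -2.8015·-1.6772 − 0.4695·0.5743 = +4.4291 (running +18.7157)
  i=4: 0.4695·0.0458 − 1.3912·-1.6772 = +2.3549 (running +21.0706)
  i=5: 1.3912·3.1204 − -0.1705·0.0458 = +4.3490 (running +25.4196)
Area = |Σ|/2 = |25.4196|/2 = 12.7098

Area at t=0.786: 12.7098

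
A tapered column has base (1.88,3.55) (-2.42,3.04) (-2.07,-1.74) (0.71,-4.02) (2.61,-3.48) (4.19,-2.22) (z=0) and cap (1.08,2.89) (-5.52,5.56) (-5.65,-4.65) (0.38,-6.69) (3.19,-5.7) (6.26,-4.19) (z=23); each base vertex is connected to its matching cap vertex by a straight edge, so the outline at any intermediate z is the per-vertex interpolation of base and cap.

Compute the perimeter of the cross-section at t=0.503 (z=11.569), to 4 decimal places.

Perimeter at t=0.503: 30.6253

Cross-section at t=0.503: each vertex is (1-t)·p0[i] + t·p1[i].
  v1: (1-0.503)·(1.88,3.55) + 0.503·(1.08,2.89) = (1.4776,3.2180)
  v2: (1-0.503)·(-2.42,3.04) + 0.503·(-5.52,5.56) = (-3.9793,4.3076)
  v3: (1-0.503)·(-2.07,-1.74) + 0.503·(-5.65,-4.65) = (-3.8707,-3.2037)
  v4: (1-0.503)·(0.71,-4.02) + 0.503·(0.38,-6.69) = (0.5440,-5.3630)
  v5: (1-0.503)·(2.61,-3.48) + 0.503·(3.19,-5.7) = (2.9017,-4.5967)
  v6: (1-0.503)·(4.19,-2.22) + 0.503·(6.26,-4.19) = (5.2312,-3.2109)
Perimeter = Σ |v_{i+1} − v_i|:
  edge 1→2: √(-5.4569² + 1.0895²) = 5.5646 (running 5.5646)
  edge 2→3: √(0.1086² + -7.5113²) = 7.5121 (running 13.0767)
  edge 3→4: √(4.4147² + -2.1593²) = 4.9145 (running 17.9912)
  edge 4→5: √(2.3577² + 0.7664²) = 2.4791 (running 20.4704)
  edge 5→6: √(2.3295² + 1.3857²) = 2.7105 (running 23.1808)
  edge 6→1: √(-3.7536² + 6.4289²) = 7.4445 (running 30.6253)
Perimeter = 30.6253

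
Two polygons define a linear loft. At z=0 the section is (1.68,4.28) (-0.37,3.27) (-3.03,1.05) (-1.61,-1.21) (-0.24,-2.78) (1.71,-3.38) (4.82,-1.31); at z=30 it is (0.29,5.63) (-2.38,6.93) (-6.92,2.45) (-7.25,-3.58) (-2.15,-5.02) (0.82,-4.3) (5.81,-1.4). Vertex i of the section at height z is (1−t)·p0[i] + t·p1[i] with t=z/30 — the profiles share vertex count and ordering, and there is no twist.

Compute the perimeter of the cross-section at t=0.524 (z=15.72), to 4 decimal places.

Cross-section at t=0.524: each vertex is (1-t)·p0[i] + t·p1[i].
  v1: (1-0.524)·(1.68,4.28) + 0.524·(0.29,5.63) = (0.9516,4.9874)
  v2: (1-0.524)·(-0.37,3.27) + 0.524·(-2.38,6.93) = (-1.4232,5.1878)
  v3: (1-0.524)·(-3.03,1.05) + 0.524·(-6.92,2.45) = (-5.0684,1.7836)
  v4: (1-0.524)·(-1.61,-1.21) + 0.524·(-7.25,-3.58) = (-4.5654,-2.4519)
  v5: (1-0.524)·(-0.24,-2.78) + 0.524·(-2.15,-5.02) = (-1.2408,-3.9538)
  v6: (1-0.524)·(1.71,-3.38) + 0.524·(0.82,-4.3) = (1.2436,-3.8621)
  v7: (1-0.524)·(4.82,-1.31) + 0.524·(5.81,-1.4) = (5.3388,-1.3572)
Perimeter = Σ |v_{i+1} − v_i|:
  edge 1→2: √(-2.3749² + 0.2004²) = 2.3833 (running 2.3833)
  edge 2→3: √(-3.6451² + -3.4042²) = 4.9876 (running 7.3709)
  edge 3→4: √(0.5030² + -4.2355²) = 4.2652 (running 11.6361)
  edge 4→5: √(3.3245² + -1.5019²) = 3.6480 (running 15.2841)
  edge 5→6: √(2.4845² + 0.0917²) = 2.4862 (running 17.7703)
  edge 6→7: √(4.0951² + 2.5049²) = 4.8005 (running 22.5708)
  edge 7→1: √(-4.3871² + 6.3446²) = 7.7136 (running 30.2844)
Perimeter = 30.2844

Perimeter at t=0.524: 30.2844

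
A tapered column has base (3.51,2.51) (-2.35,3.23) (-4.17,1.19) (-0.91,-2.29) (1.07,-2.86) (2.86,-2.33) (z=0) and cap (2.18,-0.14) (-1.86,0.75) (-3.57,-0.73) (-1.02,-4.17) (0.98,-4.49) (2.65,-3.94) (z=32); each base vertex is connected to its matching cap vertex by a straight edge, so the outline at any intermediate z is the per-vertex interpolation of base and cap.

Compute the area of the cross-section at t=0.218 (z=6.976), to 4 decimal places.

Area at t=0.218: 29.9474

Cross-section at t=0.218: each vertex is (1-t)·p0[i] + t·p1[i].
  v1: (1-0.218)·(3.51,2.51) + 0.218·(2.18,-0.14) = (3.2201,1.9323)
  v2: (1-0.218)·(-2.35,3.23) + 0.218·(-1.86,0.75) = (-2.2432,2.6894)
  v3: (1-0.218)·(-4.17,1.19) + 0.218·(-3.57,-0.73) = (-4.0392,0.7714)
  v4: (1-0.218)·(-0.91,-2.29) + 0.218·(-1.02,-4.17) = (-0.9340,-2.6998)
  v5: (1-0.218)·(1.07,-2.86) + 0.218·(0.98,-4.49) = (1.0504,-3.2153)
  v6: (1-0.218)·(2.86,-2.33) + 0.218·(2.65,-3.94) = (2.8142,-2.6810)
Shoelace sum Σ(x_i·y_{i+1} − x_{i+1}·y_i):
  i=1: 3.2201·2.6894 − -2.2432·1.9323 = +12.9944 (running +12.9944)
  i=2: -2.2432·0.7714 − -4.0392·2.6894 = +9.1324 (running +22.1268)
  i=3: -4.0392·-2.6998 − -0.9340·0.7714 = +11.6257 (running +33.7525)
  i=4: -0.9340·-3.2153 − 1.0504·-2.6998 = +5.8389 (running +39.5914)
  i=5: 1.0504·-2.6810 − 2.8142·-3.2153 = +6.2326 (running +45.8240)
  i=6: 2.8142·1.9323 − 3.2201·-2.6810 = +14.0708 (running +59.8949)
Area = |Σ|/2 = |59.8949|/2 = 29.9474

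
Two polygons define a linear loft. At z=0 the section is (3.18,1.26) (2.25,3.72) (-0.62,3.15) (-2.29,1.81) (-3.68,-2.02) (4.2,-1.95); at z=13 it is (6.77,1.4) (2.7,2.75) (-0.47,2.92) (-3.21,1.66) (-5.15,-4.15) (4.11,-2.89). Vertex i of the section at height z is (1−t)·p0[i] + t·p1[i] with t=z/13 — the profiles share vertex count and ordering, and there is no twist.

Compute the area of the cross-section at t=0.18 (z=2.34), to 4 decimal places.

Area at t=0.18: 35.6648

Cross-section at t=0.18: each vertex is (1-t)·p0[i] + t·p1[i].
  v1: (1-0.18)·(3.18,1.26) + 0.18·(6.77,1.4) = (3.8262,1.2852)
  v2: (1-0.18)·(2.25,3.72) + 0.18·(2.7,2.75) = (2.3310,3.5454)
  v3: (1-0.18)·(-0.62,3.15) + 0.18·(-0.47,2.92) = (-0.5930,3.1086)
  v4: (1-0.18)·(-2.29,1.81) + 0.18·(-3.21,1.66) = (-2.4556,1.7830)
  v5: (1-0.18)·(-3.68,-2.02) + 0.18·(-5.15,-4.15) = (-3.9446,-2.4034)
  v6: (1-0.18)·(4.2,-1.95) + 0.18·(4.11,-2.89) = (4.1838,-2.1192)
Shoelace sum Σ(x_i·y_{i+1} − x_{i+1}·y_i):
  i=1: 3.8262·3.5454 − 2.3310·1.2852 = +10.5696 (running +10.5696)
  i=2: 2.3310·3.1086 − -0.5930·3.5454 = +9.3486 (running +19.9182)
  i=3: -0.5930·1.7830 − -2.4556·3.1086 = +6.5762 (running +26.4943)
  i=4: -2.4556·-2.4034 − -3.9446·1.7830 = +12.9350 (running +39.4293)
  i=5: -3.9446·-2.1192 − 4.1838·-2.4034 = +18.4147 (running +57.8441)
  i=6: 4.1838·1.2852 − 3.8262·-2.1192 = +13.4855 (running +71.3296)
Area = |Σ|/2 = |71.3296|/2 = 35.6648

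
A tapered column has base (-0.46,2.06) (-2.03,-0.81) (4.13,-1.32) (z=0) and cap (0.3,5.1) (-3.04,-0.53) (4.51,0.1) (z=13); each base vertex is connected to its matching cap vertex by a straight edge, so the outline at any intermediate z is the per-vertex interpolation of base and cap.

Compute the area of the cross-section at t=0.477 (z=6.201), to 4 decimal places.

Area at t=0.477: 14.2416

Cross-section at t=0.477: each vertex is (1-t)·p0[i] + t·p1[i].
  v1: (1-0.477)·(-0.46,2.06) + 0.477·(0.3,5.1) = (-0.0975,3.5101)
  v2: (1-0.477)·(-2.03,-0.81) + 0.477·(-3.04,-0.53) = (-2.5118,-0.6764)
  v3: (1-0.477)·(4.13,-1.32) + 0.477·(4.51,0.1) = (4.3113,-0.6427)
Shoelace sum Σ(x_i·y_{i+1} − x_{i+1}·y_i):
  i=1: -0.0975·-0.6764 − -2.5118·3.5101 = +8.8825 (running +8.8825)
  i=2: -2.5118·-0.6427 − 4.3113·-0.6764 = +4.5305 (running +13.4130)
  i=3: 4.3113·3.5101 − -0.0975·-0.6427 = +15.0702 (running +28.4832)
Area = |Σ|/2 = |28.4832|/2 = 14.2416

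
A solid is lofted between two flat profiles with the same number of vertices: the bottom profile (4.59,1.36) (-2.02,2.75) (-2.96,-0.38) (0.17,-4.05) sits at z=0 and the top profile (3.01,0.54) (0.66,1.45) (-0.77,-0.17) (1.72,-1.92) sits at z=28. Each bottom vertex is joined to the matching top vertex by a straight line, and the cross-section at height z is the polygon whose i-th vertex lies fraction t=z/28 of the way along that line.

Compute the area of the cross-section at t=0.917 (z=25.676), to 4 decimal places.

Area at t=0.917: 7.9381

Cross-section at t=0.917: each vertex is (1-t)·p0[i] + t·p1[i].
  v1: (1-0.917)·(4.59,1.36) + 0.917·(3.01,0.54) = (3.1411,0.6081)
  v2: (1-0.917)·(-2.02,2.75) + 0.917·(0.66,1.45) = (0.4376,1.5579)
  v3: (1-0.917)·(-2.96,-0.38) + 0.917·(-0.77,-0.17) = (-0.9518,-0.1874)
  v4: (1-0.917)·(0.17,-4.05) + 0.917·(1.72,-1.92) = (1.5914,-2.0968)
Shoelace sum Σ(x_i·y_{i+1} − x_{i+1}·y_i):
  i=1: 3.1411·1.5579 − 0.4376·0.6081 = +4.6275 (running +4.6275)
  i=2: 0.4376·-0.1874 − -0.9518·1.5579 = +1.4008 (running +6.0283)
  i=3: -0.9518·-2.0968 − 1.5914·-0.1874 = +2.2939 (running +8.3222)
  i=4: 1.5914·0.6081 − 3.1411·-2.0968 = +7.5539 (running +15.8761)
Area = |Σ|/2 = |15.8761|/2 = 7.9381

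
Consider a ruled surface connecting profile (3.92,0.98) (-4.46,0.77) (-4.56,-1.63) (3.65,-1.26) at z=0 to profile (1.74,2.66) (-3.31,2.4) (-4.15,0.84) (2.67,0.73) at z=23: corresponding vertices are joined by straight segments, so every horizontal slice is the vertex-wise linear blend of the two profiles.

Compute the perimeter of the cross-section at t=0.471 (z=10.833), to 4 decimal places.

Perimeter at t=0.471: 18.5409

Cross-section at t=0.471: each vertex is (1-t)·p0[i] + t·p1[i].
  v1: (1-0.471)·(3.92,0.98) + 0.471·(1.74,2.66) = (2.8932,1.7713)
  v2: (1-0.471)·(-4.46,0.77) + 0.471·(-3.31,2.4) = (-3.9184,1.5377)
  v3: (1-0.471)·(-4.56,-1.63) + 0.471·(-4.15,0.84) = (-4.3669,-0.4666)
  v4: (1-0.471)·(3.65,-1.26) + 0.471·(2.67,0.73) = (3.1884,-0.3227)
Perimeter = Σ |v_{i+1} − v_i|:
  edge 1→2: √(-6.8116² + -0.2336²) = 6.8156 (running 6.8156)
  edge 2→3: √(-0.4485² + -2.0044²) = 2.0539 (running 8.8695)
  edge 3→4: √(7.5553² + 0.1439²) = 7.5567 (running 16.4262)
  edge 4→1: √(-0.2952² + 2.0940²) = 2.1147 (running 18.5409)
Perimeter = 18.5409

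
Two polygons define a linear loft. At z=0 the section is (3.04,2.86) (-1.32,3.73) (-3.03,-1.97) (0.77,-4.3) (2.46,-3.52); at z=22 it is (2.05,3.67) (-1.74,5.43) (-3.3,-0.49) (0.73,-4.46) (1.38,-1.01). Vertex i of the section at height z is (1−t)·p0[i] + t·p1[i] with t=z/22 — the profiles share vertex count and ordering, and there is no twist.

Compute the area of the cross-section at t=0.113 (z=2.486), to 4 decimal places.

Cross-section at t=0.113: each vertex is (1-t)·p0[i] + t·p1[i].
  v1: (1-0.113)·(3.04,2.86) + 0.113·(2.05,3.67) = (2.9281,2.9515)
  v2: (1-0.113)·(-1.32,3.73) + 0.113·(-1.74,5.43) = (-1.3675,3.9221)
  v3: (1-0.113)·(-3.03,-1.97) + 0.113·(-3.3,-0.49) = (-3.0605,-1.8028)
  v4: (1-0.113)·(0.77,-4.3) + 0.113·(0.73,-4.46) = (0.7655,-4.3181)
  v5: (1-0.113)·(2.46,-3.52) + 0.113·(1.38,-1.01) = (2.3380,-3.2364)
Shoelace sum Σ(x_i·y_{i+1} − x_{i+1}·y_i):
  i=1: 2.9281·3.9221 − -1.3675·2.9515 = +15.5205 (running +15.5205)
  i=2: -1.3675·-1.8028 − -3.0605·3.9221 = +14.4688 (running +29.9893)
  i=3: -3.0605·-4.3181 − 0.7655·-1.8028 = +14.5955 (running +44.5849)
  i=4: 0.7655·-3.2364 − 2.3380·-4.3181 = +7.6181 (running +52.2030)
  i=5: 2.3380·2.9515 − 2.9281·-3.2364 = +16.3771 (running +68.5800)
Area = |Σ|/2 = |68.5800|/2 = 34.2900

Area at t=0.113: 34.2900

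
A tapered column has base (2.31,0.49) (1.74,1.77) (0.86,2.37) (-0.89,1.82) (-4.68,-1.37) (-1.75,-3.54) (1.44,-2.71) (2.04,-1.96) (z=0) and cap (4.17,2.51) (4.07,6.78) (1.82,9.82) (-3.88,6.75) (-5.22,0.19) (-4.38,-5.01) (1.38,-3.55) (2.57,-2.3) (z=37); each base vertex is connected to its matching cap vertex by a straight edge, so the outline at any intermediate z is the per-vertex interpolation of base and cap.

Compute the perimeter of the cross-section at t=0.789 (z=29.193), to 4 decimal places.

Cross-section at t=0.789: each vertex is (1-t)·p0[i] + t·p1[i].
  v1: (1-0.789)·(2.31,0.49) + 0.789·(4.17,2.51) = (3.7775,2.0838)
  v2: (1-0.789)·(1.74,1.77) + 0.789·(4.07,6.78) = (3.5784,5.7229)
  v3: (1-0.789)·(0.86,2.37) + 0.789·(1.82,9.82) = (1.6174,8.2481)
  v4: (1-0.789)·(-0.89,1.82) + 0.789·(-3.88,6.75) = (-3.2491,5.7098)
  v5: (1-0.789)·(-4.68,-1.37) + 0.789·(-5.22,0.19) = (-5.1061,-0.1392)
  v6: (1-0.789)·(-1.75,-3.54) + 0.789·(-4.38,-5.01) = (-3.8251,-4.6998)
  v7: (1-0.789)·(1.44,-2.71) + 0.789·(1.38,-3.55) = (1.3927,-3.3728)
  v8: (1-0.789)·(2.04,-1.96) + 0.789·(2.57,-2.3) = (2.4582,-2.2283)
Perimeter = Σ |v_{i+1} − v_i|:
  edge 1→2: √(-0.1992² + 3.6391²) = 3.6446 (running 3.6446)
  edge 2→3: √(-1.9609² + 2.5252²) = 3.1971 (running 6.8417)
  edge 3→4: √(-4.8666² + -2.5383²) = 5.4887 (running 12.3304)
  edge 4→5: √(-1.8569² + -5.8489²) = 6.1366 (running 18.4671)
  edge 5→6: √(1.2810² + -4.5607²) = 4.7372 (running 23.2042)
  edge 6→7: √(5.2177² + 1.3271²) = 5.3838 (running 28.5881)
  edge 7→8: √(1.0655² + 1.1445²) = 1.5637 (running 30.1518)
  edge 8→1: √(1.3194² + 4.3120²) = 4.5094 (running 34.6611)
Perimeter = 34.6611

Perimeter at t=0.789: 34.6611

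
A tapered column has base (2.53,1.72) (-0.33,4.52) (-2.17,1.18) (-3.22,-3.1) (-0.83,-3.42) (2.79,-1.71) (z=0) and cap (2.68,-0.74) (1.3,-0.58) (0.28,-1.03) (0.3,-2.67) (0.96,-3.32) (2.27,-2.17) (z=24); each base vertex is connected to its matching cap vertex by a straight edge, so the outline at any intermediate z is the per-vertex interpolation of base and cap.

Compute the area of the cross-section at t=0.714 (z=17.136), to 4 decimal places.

Area at t=0.714: 9.6851

Cross-section at t=0.714: each vertex is (1-t)·p0[i] + t·p1[i].
  v1: (1-0.714)·(2.53,1.72) + 0.714·(2.68,-0.74) = (2.6371,-0.0364)
  v2: (1-0.714)·(-0.33,4.52) + 0.714·(1.3,-0.58) = (0.8338,0.8786)
  v3: (1-0.714)·(-2.17,1.18) + 0.714·(0.28,-1.03) = (-0.4207,-0.3979)
  v4: (1-0.714)·(-3.22,-3.1) + 0.714·(0.3,-2.67) = (-0.7067,-2.7930)
  v5: (1-0.714)·(-0.83,-3.42) + 0.714·(0.96,-3.32) = (0.4481,-3.3486)
  v6: (1-0.714)·(2.79,-1.71) + 0.714·(2.27,-2.17) = (2.4187,-2.0384)
Shoelace sum Σ(x_i·y_{i+1} − x_{i+1}·y_i):
  i=1: 2.6371·0.8786 − 0.8338·-0.0364 = +2.3473 (running +2.3473)
  i=2: 0.8338·-0.3979 − -0.4207·0.8786 = +0.0378 (running +2.3852)
  i=3: -0.4207·-2.7930 − -0.7067·-0.3979 = +0.8938 (running +3.2789)
  i=4: -0.7067·-3.3486 − 0.4481·-2.7930 = +3.6179 (running +6.8969)
  i=5: 0.4481·-2.0384 − 2.4187·-3.3486 = +7.1860 (running +14.0829)
  i=6: 2.4187·-0.0364 − 2.6371·-2.0384 = +5.2874 (running +19.3703)
Area = |Σ|/2 = |19.3703|/2 = 9.6851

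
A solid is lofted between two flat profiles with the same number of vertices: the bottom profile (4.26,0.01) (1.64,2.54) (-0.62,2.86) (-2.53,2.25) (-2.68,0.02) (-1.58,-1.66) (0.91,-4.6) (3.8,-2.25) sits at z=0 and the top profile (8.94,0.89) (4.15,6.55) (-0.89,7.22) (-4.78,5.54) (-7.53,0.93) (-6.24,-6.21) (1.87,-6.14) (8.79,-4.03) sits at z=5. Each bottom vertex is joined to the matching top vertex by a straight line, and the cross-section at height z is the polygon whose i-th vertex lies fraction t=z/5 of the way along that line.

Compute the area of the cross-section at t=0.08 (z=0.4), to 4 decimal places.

Cross-section at t=0.08: each vertex is (1-t)·p0[i] + t·p1[i].
  v1: (1-0.08)·(4.26,0.01) + 0.08·(8.94,0.89) = (4.6344,0.0804)
  v2: (1-0.08)·(1.64,2.54) + 0.08·(4.15,6.55) = (1.8408,2.8608)
  v3: (1-0.08)·(-0.62,2.86) + 0.08·(-0.89,7.22) = (-0.6416,3.2088)
  v4: (1-0.08)·(-2.53,2.25) + 0.08·(-4.78,5.54) = (-2.7100,2.5132)
  v5: (1-0.08)·(-2.68,0.02) + 0.08·(-7.53,0.93) = (-3.0680,0.0928)
  v6: (1-0.08)·(-1.58,-1.66) + 0.08·(-6.24,-6.21) = (-1.9528,-2.0240)
  v7: (1-0.08)·(0.91,-4.6) + 0.08·(1.87,-6.14) = (0.9868,-4.7232)
  v8: (1-0.08)·(3.8,-2.25) + 0.08·(8.79,-4.03) = (4.1992,-2.3924)
Shoelace sum Σ(x_i·y_{i+1} − x_{i+1}·y_i):
  i=1: 4.6344·2.8608 − 1.8408·0.0804 = +13.1101 (running +13.1101)
  i=2: 1.8408·3.2088 − -0.6416·2.8608 = +7.7422 (running +20.8523)
  i=3: -0.6416·2.5132 − -2.7100·3.2088 = +7.0834 (running +27.9357)
  i=4: -2.7100·0.0928 − -3.0680·2.5132 = +7.4590 (running +35.3947)
  i=5: -3.0680·-2.0240 − -1.9528·0.0928 = +6.3909 (running +41.7856)
  i=6: -1.9528·-4.7232 − 0.9868·-2.0240 = +11.2207 (running +53.0063)
  i=7: 0.9868·-2.3924 − 4.1992·-4.7232 = +17.4728 (running +70.4792)
  i=8: 4.1992·0.0804 − 4.6344·-2.3924 = +11.4250 (running +81.9041)
Area = |Σ|/2 = |81.9041|/2 = 40.9521

Area at t=0.08: 40.9521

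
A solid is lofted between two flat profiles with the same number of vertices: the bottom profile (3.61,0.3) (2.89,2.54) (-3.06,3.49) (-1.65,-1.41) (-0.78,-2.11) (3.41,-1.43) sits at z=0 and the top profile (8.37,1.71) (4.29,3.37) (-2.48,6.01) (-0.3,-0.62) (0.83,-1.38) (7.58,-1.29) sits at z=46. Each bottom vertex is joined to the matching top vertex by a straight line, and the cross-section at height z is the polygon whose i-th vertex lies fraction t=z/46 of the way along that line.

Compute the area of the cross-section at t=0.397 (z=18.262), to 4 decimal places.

Cross-section at t=0.397: each vertex is (1-t)·p0[i] + t·p1[i].
  v1: (1-0.397)·(3.61,0.3) + 0.397·(8.37,1.71) = (5.4997,0.8598)
  v2: (1-0.397)·(2.89,2.54) + 0.397·(4.29,3.37) = (3.4458,2.8695)
  v3: (1-0.397)·(-3.06,3.49) + 0.397·(-2.48,6.01) = (-2.8297,4.4904)
  v4: (1-0.397)·(-1.65,-1.41) + 0.397·(-0.3,-0.62) = (-1.1140,-1.0964)
  v5: (1-0.397)·(-0.78,-2.11) + 0.397·(0.83,-1.38) = (-0.1408,-1.8202)
  v6: (1-0.397)·(3.41,-1.43) + 0.397·(7.58,-1.29) = (5.0655,-1.3744)
Shoelace sum Σ(x_i·y_{i+1} − x_{i+1}·y_i):
  i=1: 5.4997·2.8695 − 3.4458·0.8598 = +12.8189 (running +12.8189)
  i=2: 3.4458·4.4904 − -2.8297·2.8695 = +23.5931 (running +36.4120)
  i=3: -2.8297·-1.0964 − -1.1140·4.4904 = +8.1050 (running +44.5170)
  i=4: -1.1140·-1.8202 − -0.1408·-1.0964 = +1.8734 (running +46.3904)
  i=5: -0.1408·-1.3744 − 5.0655·-1.8202 = +9.4137 (running +55.8041)
  i=6: 5.0655·0.8598 − 5.4997·-1.3744 = +11.9141 (running +67.7182)
Area = |Σ|/2 = |67.7182|/2 = 33.8591

Area at t=0.397: 33.8591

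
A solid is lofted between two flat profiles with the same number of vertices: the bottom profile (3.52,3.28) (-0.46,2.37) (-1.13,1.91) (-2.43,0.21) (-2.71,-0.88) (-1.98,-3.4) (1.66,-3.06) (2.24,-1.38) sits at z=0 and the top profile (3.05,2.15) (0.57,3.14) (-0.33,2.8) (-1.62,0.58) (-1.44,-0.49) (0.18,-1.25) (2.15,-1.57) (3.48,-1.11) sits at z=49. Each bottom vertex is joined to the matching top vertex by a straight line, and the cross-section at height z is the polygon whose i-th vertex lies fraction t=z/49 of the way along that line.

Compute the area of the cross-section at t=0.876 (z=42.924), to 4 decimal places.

Cross-section at t=0.876: each vertex is (1-t)·p0[i] + t·p1[i].
  v1: (1-0.876)·(3.52,3.28) + 0.876·(3.05,2.15) = (3.1083,2.2901)
  v2: (1-0.876)·(-0.46,2.37) + 0.876·(0.57,3.14) = (0.4423,3.0445)
  v3: (1-0.876)·(-1.13,1.91) + 0.876·(-0.33,2.8) = (-0.4292,2.6896)
  v4: (1-0.876)·(-2.43,0.21) + 0.876·(-1.62,0.58) = (-1.7204,0.5341)
  v5: (1-0.876)·(-2.71,-0.88) + 0.876·(-1.44,-0.49) = (-1.5975,-0.5384)
  v6: (1-0.876)·(-1.98,-3.4) + 0.876·(0.18,-1.25) = (-0.0878,-1.5166)
  v7: (1-0.876)·(1.66,-3.06) + 0.876·(2.15,-1.57) = (2.0892,-1.7548)
  v8: (1-0.876)·(2.24,-1.38) + 0.876·(3.48,-1.11) = (3.3262,-1.1435)
Shoelace sum Σ(x_i·y_{i+1} − x_{i+1}·y_i):
  i=1: 3.1083·3.0445 − 0.4423·2.2901 = +8.4503 (running +8.4503)
  i=2: 0.4423·2.6896 − -0.4292·3.0445 = +2.4963 (running +10.9466)
  i=3: -0.4292·0.5341 − -1.7204·2.6896 = +4.3981 (running +15.3447)
  i=4: -1.7204·-0.5384 − -1.5975·0.5341 = +1.7795 (running +17.1242)
  i=5: -1.5975·-1.5166 − -0.0878·-0.5384 = +2.3754 (running +19.4997)
  i=6: -0.0878·-1.7548 − 2.0892·-1.5166 = +3.3227 (running +22.8223)
  i=7: 2.0892·-1.1435 − 3.3262·-1.7548 = +3.4477 (running +26.2701)
  i=8: 3.3262·2.2901 − 3.1083·-1.1435 = +11.1717 (running +37.4418)
Area = |Σ|/2 = |37.4418|/2 = 18.7209

Area at t=0.876: 18.7209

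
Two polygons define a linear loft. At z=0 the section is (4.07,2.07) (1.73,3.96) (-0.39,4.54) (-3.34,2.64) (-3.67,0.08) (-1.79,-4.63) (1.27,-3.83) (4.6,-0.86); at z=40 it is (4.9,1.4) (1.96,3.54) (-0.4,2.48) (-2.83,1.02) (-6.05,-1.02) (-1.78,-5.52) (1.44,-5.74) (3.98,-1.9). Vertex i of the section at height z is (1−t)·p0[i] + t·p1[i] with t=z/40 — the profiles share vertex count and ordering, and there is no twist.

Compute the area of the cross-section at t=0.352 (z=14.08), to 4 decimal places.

Area at t=0.352: 55.5469

Cross-section at t=0.352: each vertex is (1-t)·p0[i] + t·p1[i].
  v1: (1-0.352)·(4.07,2.07) + 0.352·(4.9,1.4) = (4.3622,1.8342)
  v2: (1-0.352)·(1.73,3.96) + 0.352·(1.96,3.54) = (1.8110,3.8122)
  v3: (1-0.352)·(-0.39,4.54) + 0.352·(-0.4,2.48) = (-0.3935,3.8149)
  v4: (1-0.352)·(-3.34,2.64) + 0.352·(-2.83,1.02) = (-3.1605,2.0698)
  v5: (1-0.352)·(-3.67,0.08) + 0.352·(-6.05,-1.02) = (-4.5078,-0.3072)
  v6: (1-0.352)·(-1.79,-4.63) + 0.352·(-1.78,-5.52) = (-1.7865,-4.9433)
  v7: (1-0.352)·(1.27,-3.83) + 0.352·(1.44,-5.74) = (1.3298,-4.5023)
  v8: (1-0.352)·(4.6,-0.86) + 0.352·(3.98,-1.9) = (4.3818,-1.2261)
Shoelace sum Σ(x_i·y_{i+1} − x_{i+1}·y_i):
  i=1: 4.3622·3.8122 − 1.8110·1.8342 = +13.3077 (running +13.3077)
  i=2: 1.8110·3.8149 − -0.3935·3.8122 = +8.4088 (running +21.7164)
  i=3: -0.3935·2.0698 − -3.1605·3.8149 = +11.2424 (running +32.9588)
  i=4: -3.1605·-0.3072 − -4.5078·2.0698 = +10.3009 (running +43.2597)
  i=5: -4.5078·-4.9433 − -1.7865·-0.3072 = +21.7343 (running +64.9940)
  i=6: -1.7865·-4.5023 − 1.3298·-4.9433 = +14.6171 (running +79.6110)
  i=7: 1.3298·-1.2261 − 4.3818·-4.5023 = +18.0976 (running +97.7086)
  i=8: 4.3818·1.8342 − 4.3622·-1.2261 = +13.3852 (running +111.0938)
Area = |Σ|/2 = |111.0938|/2 = 55.5469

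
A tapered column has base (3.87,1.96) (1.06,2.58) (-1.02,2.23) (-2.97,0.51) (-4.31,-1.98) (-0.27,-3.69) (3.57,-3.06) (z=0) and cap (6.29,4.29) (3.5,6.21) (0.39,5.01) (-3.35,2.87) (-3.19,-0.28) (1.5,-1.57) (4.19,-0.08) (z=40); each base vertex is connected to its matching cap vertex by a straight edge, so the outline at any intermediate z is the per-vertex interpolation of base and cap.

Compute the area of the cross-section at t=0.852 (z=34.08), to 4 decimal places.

Cross-section at t=0.852: each vertex is (1-t)·p0[i] + t·p1[i].
  v1: (1-0.852)·(3.87,1.96) + 0.852·(6.29,4.29) = (5.9318,3.9452)
  v2: (1-0.852)·(1.06,2.58) + 0.852·(3.5,6.21) = (3.1389,5.6728)
  v3: (1-0.852)·(-1.02,2.23) + 0.852·(0.39,5.01) = (0.1813,4.5986)
  v4: (1-0.852)·(-2.97,0.51) + 0.852·(-3.35,2.87) = (-3.2938,2.5207)
  v5: (1-0.852)·(-4.31,-1.98) + 0.852·(-3.19,-0.28) = (-3.3558,-0.5316)
  v6: (1-0.852)·(-0.27,-3.69) + 0.852·(1.5,-1.57) = (1.2380,-1.8838)
  v7: (1-0.852)·(3.57,-3.06) + 0.852·(4.19,-0.08) = (4.0982,-0.5210)
Shoelace sum Σ(x_i·y_{i+1} − x_{i+1}·y_i):
  i=1: 5.9318·5.6728 − 3.1389·3.9452 = +21.2665 (running +21.2665)
  i=2: 3.1389·4.5986 − 0.1813·5.6728 = +13.4057 (running +34.6723)
  i=3: 0.1813·2.5207 − -3.2938·4.5986 = +15.6036 (running +50.2759)
  i=4: -3.2938·-0.5316 − -3.3558·2.5207 = +10.2099 (running +60.4858)
  i=5: -3.3558·-1.8838 − 1.2380·-0.5316 = +6.9796 (running +67.4654)
  i=6: 1.2380·-0.5210 − 4.0982·-1.8838 = +7.0750 (running +74.5404)
  i=7: 4.0982·3.9452 − 5.9318·-0.5210 = +19.2589 (running +93.7993)
Area = |Σ|/2 = |93.7993|/2 = 46.8997

Area at t=0.852: 46.8997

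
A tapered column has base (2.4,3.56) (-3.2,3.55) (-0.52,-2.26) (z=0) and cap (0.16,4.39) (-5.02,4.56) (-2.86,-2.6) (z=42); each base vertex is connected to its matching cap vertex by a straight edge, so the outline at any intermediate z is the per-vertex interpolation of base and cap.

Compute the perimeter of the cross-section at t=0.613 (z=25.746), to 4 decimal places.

Perimeter at t=0.613: 19.5735

Cross-section at t=0.613: each vertex is (1-t)·p0[i] + t·p1[i].
  v1: (1-0.613)·(2.4,3.56) + 0.613·(0.16,4.39) = (1.0269,4.0688)
  v2: (1-0.613)·(-3.2,3.55) + 0.613·(-5.02,4.56) = (-4.3157,4.1691)
  v3: (1-0.613)·(-0.52,-2.26) + 0.613·(-2.86,-2.6) = (-1.9544,-2.4684)
Perimeter = Σ |v_{i+1} − v_i|:
  edge 1→2: √(-5.3425² + 0.1003²) = 5.3435 (running 5.3435)
  edge 2→3: √(2.3612² + -6.6375²) = 7.0450 (running 12.3885)
  edge 3→1: √(2.9813² + 6.5372²) = 7.1849 (running 19.5735)
Perimeter = 19.5735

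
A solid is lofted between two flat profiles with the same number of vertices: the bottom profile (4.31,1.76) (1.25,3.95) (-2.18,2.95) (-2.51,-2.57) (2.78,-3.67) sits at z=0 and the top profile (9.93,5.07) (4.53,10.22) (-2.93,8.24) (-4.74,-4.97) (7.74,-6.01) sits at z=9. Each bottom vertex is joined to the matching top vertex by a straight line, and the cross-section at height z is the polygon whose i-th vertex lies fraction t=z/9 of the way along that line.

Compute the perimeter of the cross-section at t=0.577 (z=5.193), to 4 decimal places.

Perimeter at t=0.577: 40.2738

Cross-section at t=0.577: each vertex is (1-t)·p0[i] + t·p1[i].
  v1: (1-0.577)·(4.31,1.76) + 0.577·(9.93,5.07) = (7.5527,3.6699)
  v2: (1-0.577)·(1.25,3.95) + 0.577·(4.53,10.22) = (3.1426,7.5678)
  v3: (1-0.577)·(-2.18,2.95) + 0.577·(-2.93,8.24) = (-2.6128,6.0023)
  v4: (1-0.577)·(-2.51,-2.57) + 0.577·(-4.74,-4.97) = (-3.7967,-3.9548)
  v5: (1-0.577)·(2.78,-3.67) + 0.577·(7.74,-6.01) = (5.6419,-5.0202)
Perimeter = Σ |v_{i+1} − v_i|:
  edge 1→2: √(-4.4102² + 3.8979²) = 5.8859 (running 5.8859)
  edge 2→3: √(-5.7553² + -1.5655²) = 5.9644 (running 11.8503)
  edge 3→4: √(-1.1840² + -9.9571²) = 10.0273 (running 21.8776)
  edge 4→5: √(9.4386² + -1.0654²) = 9.4986 (running 31.3761)
  edge 5→1: √(1.9108² + 8.6900²) = 8.8977 (running 40.2738)
Perimeter = 40.2738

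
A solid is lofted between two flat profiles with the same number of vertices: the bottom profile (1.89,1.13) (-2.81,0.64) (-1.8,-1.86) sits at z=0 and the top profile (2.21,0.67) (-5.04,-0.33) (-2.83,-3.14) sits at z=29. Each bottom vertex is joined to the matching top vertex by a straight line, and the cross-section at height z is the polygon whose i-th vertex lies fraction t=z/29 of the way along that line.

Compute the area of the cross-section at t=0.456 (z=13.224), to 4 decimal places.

Cross-section at t=0.456: each vertex is (1-t)·p0[i] + t·p1[i].
  v1: (1-0.456)·(1.89,1.13) + 0.456·(2.21,0.67) = (2.0359,0.9202)
  v2: (1-0.456)·(-2.81,0.64) + 0.456·(-5.04,-0.33) = (-3.8269,0.1977)
  v3: (1-0.456)·(-1.8,-1.86) + 0.456·(-2.83,-3.14) = (-2.2697,-2.4437)
Shoelace sum Σ(x_i·y_{i+1} − x_{i+1}·y_i):
  i=1: 2.0359·0.1977 − -3.8269·0.9202 = +3.9241 (running +3.9241)
  i=2: -3.8269·-2.4437 − -2.2697·0.1977 = +9.8003 (running +13.7244)
  i=3: -2.2697·0.9202 − 2.0359·-2.4437 = +2.8865 (running +16.6109)
Area = |Σ|/2 = |16.6109|/2 = 8.3055

Area at t=0.456: 8.3055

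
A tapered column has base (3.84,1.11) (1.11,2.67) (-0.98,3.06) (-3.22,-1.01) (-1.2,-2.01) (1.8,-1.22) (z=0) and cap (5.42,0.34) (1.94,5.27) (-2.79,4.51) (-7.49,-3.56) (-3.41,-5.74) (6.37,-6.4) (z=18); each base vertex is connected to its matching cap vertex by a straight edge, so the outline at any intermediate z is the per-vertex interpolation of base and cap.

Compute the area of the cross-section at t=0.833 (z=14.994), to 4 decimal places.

Cross-section at t=0.833: each vertex is (1-t)·p0[i] + t·p1[i].
  v1: (1-0.833)·(3.84,1.11) + 0.833·(5.42,0.34) = (5.1561,0.4686)
  v2: (1-0.833)·(1.11,2.67) + 0.833·(1.94,5.27) = (1.8014,4.8358)
  v3: (1-0.833)·(-0.98,3.06) + 0.833·(-2.79,4.51) = (-2.4877,4.2678)
  v4: (1-0.833)·(-3.22,-1.01) + 0.833·(-7.49,-3.56) = (-6.7769,-3.1341)
  v5: (1-0.833)·(-1.2,-2.01) + 0.833·(-3.41,-5.74) = (-3.0409,-5.1171)
  v6: (1-0.833)·(1.8,-1.22) + 0.833·(6.37,-6.4) = (5.6068,-5.5349)
Shoelace sum Σ(x_i·y_{i+1} − x_{i+1}·y_i):
  i=1: 5.1561·4.8358 − 1.8014·0.4686 = +24.0899 (running +24.0899)
  i=2: 1.8014·4.2678 − -2.4877·4.8358 = +19.7182 (running +43.8082)
  i=3: -2.4877·-3.1341 − -6.7769·4.2678 = +36.7198 (running +80.5279)
  i=4: -6.7769·-5.1171 − -3.0409·-3.1341 = +25.1473 (running +105.6753)
  i=5: -3.0409·-5.5349 − 5.6068·-5.1171 = +45.5219 (running +151.1972)
  i=6: 5.6068·0.4686 − 5.1561·-5.5349 = +31.1662 (running +182.3634)
Area = |Σ|/2 = |182.3634|/2 = 91.1817

Area at t=0.833: 91.1817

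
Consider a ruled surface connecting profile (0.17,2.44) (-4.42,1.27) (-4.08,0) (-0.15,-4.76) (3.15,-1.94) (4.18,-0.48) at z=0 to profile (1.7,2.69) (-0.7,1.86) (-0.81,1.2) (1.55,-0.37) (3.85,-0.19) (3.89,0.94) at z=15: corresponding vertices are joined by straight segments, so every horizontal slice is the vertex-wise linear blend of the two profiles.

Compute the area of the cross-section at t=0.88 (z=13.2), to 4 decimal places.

Cross-section at t=0.88: each vertex is (1-t)·p0[i] + t·p1[i].
  v1: (1-0.88)·(0.17,2.44) + 0.88·(1.7,2.69) = (1.5164,2.6600)
  v2: (1-0.88)·(-4.42,1.27) + 0.88·(-0.7,1.86) = (-1.1464,1.7892)
  v3: (1-0.88)·(-4.08,0) + 0.88·(-0.81,1.2) = (-1.2024,1.0560)
  v4: (1-0.88)·(-0.15,-4.76) + 0.88·(1.55,-0.37) = (1.3460,-0.8968)
  v5: (1-0.88)·(3.15,-1.94) + 0.88·(3.85,-0.19) = (3.7660,-0.4000)
  v6: (1-0.88)·(4.18,-0.48) + 0.88·(3.89,0.94) = (3.9248,0.7696)
Shoelace sum Σ(x_i·y_{i+1} − x_{i+1}·y_i):
  i=1: 1.5164·1.7892 − -1.1464·2.6600 = +5.7626 (running +5.7626)
  i=2: -1.1464·1.0560 − -1.2024·1.7892 = +0.9407 (running +6.7033)
  i=3: -1.2024·-0.8968 − 1.3460·1.0560 = -0.3431 (running +6.3602)
  i=4: 1.3460·-0.4000 − 3.7660·-0.8968 = +2.8389 (running +9.1992)
  i=5: 3.7660·0.7696 − 3.9248·-0.4000 = +4.4682 (running +13.6674)
  i=6: 3.9248·2.6600 − 1.5164·0.7696 = +9.2729 (running +22.9404)
Area = |Σ|/2 = |22.9404|/2 = 11.4702

Area at t=0.88: 11.4702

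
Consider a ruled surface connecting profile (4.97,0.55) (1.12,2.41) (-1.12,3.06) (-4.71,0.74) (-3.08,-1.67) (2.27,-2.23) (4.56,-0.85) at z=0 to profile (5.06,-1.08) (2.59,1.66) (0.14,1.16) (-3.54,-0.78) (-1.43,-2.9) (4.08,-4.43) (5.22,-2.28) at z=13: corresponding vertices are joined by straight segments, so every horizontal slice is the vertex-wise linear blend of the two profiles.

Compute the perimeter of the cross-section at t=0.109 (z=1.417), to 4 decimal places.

Cross-section at t=0.109: each vertex is (1-t)·p0[i] + t·p1[i].
  v1: (1-0.109)·(4.97,0.55) + 0.109·(5.06,-1.08) = (4.9798,0.3723)
  v2: (1-0.109)·(1.12,2.41) + 0.109·(2.59,1.66) = (1.2802,2.3283)
  v3: (1-0.109)·(-1.12,3.06) + 0.109·(0.14,1.16) = (-0.9827,2.8529)
  v4: (1-0.109)·(-4.71,0.74) + 0.109·(-3.54,-0.78) = (-4.5825,0.5743)
  v5: (1-0.109)·(-3.08,-1.67) + 0.109·(-1.43,-2.9) = (-2.9002,-1.8041)
  v6: (1-0.109)·(2.27,-2.23) + 0.109·(4.08,-4.43) = (2.4673,-2.4698)
  v7: (1-0.109)·(4.56,-0.85) + 0.109·(5.22,-2.28) = (4.6319,-1.0059)
Perimeter = Σ |v_{i+1} − v_i|:
  edge 1→2: √(-3.6996² + 1.9559²) = 4.1848 (running 4.1848)
  edge 2→3: √(-2.2629² + 0.5246²) = 2.3229 (running 6.5077)
  edge 3→4: √(-3.5998² + -2.2786²) = 4.2603 (running 10.7681)
  edge 4→5: √(1.6823² + -2.3784²) = 2.9132 (running 13.6813)
  edge 5→6: √(5.3674² + -0.6657²) = 5.4086 (running 19.0899)
  edge 6→7: √(2.1646² + 1.4639²) = 2.6132 (running 21.7031)
  edge 7→1: √(0.3479² + 1.3782²) = 1.4214 (running 23.1245)
Perimeter = 23.1245

Perimeter at t=0.109: 23.1245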